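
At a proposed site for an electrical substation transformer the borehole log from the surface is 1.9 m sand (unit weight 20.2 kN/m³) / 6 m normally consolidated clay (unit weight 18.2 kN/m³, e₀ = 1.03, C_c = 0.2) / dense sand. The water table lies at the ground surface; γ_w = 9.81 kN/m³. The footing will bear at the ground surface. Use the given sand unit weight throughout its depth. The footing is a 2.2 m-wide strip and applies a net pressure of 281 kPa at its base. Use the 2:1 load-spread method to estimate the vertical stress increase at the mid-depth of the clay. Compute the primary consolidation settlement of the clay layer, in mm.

Mid-depth of clay below the ground surface: z = 1.9 + 6/2 = 4.9 m.
Total vertical stress at mid-clay: σ_v = 20.2×1.9 + 18.2×3 = 92.98 kPa.
Pore pressure: u = 9.81×(4.9 − 0) = 48.069 kPa.
Initial effective stress: σ'_0 = σ_v − u = 92.98 − 48.069 = 44.911 kPa.
Stress increase at mid-clay by the 2:1 spreading method:
Δσ = qB/(B+z) = 281×2.2/(2.2+4.9) = 87.07 kPa
Final effective stress: σ'_f = σ'_0 + Δσ = 44.911 + 87.07 = 131.98 kPa.
Normally consolidated clay, so the full stress increment lies on the virgin compression line:
S_c = C_c·H/(1+e₀)·log₁₀(σ'_f/σ'_0) = 0.2×6/(1+1.03)×log₁₀(131.98/44.911)
    = 0.59113 × 0.46816 = 0.2767 m

S_c ≈ 277 mm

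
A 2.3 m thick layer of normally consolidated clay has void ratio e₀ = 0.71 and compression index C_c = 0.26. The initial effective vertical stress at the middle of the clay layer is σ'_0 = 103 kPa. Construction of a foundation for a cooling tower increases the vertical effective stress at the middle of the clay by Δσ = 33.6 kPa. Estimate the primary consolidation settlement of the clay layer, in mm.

S_c ≈ 42.9 mm

Final effective stress: σ'_f = σ'_0 + Δσ = 103 + 33.6 = 136.6 kPa.
Normally consolidated clay, so the full stress increment lies on the virgin compression line:
S_c = C_c·H/(1+e₀)·log₁₀(σ'_f/σ'_0) = 0.26×2.3/(1+0.71)×log₁₀(136.6/103)
    = 0.34971 × 0.12261 = 0.04288 m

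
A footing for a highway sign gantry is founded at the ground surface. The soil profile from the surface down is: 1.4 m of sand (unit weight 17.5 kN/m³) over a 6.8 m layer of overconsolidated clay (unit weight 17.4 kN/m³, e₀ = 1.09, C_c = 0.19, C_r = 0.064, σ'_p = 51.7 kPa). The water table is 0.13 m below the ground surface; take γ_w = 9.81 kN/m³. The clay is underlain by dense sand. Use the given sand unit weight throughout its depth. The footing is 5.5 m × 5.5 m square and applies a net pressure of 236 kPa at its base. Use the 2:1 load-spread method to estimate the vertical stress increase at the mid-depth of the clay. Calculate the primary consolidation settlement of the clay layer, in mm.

S_c ≈ 219 mm

Mid-depth of clay below the ground surface: z = 1.4 + 6.8/2 = 4.8 m.
Total vertical stress at mid-clay: σ_v = 17.5×1.4 + 17.4×3.4 = 83.66 kPa.
Pore pressure: u = 9.81×(4.8 − 0.13) = 45.813 kPa.
Initial effective stress: σ'_0 = σ_v − u = 83.66 − 45.813 = 37.847 kPa.
Stress increase at mid-clay by the 2:1 spreading method:
Δσ = qBL/((B+z)(L+z)) = 236×5.5×5.5/((5.5+4.8)(5.5+4.8)) = 67.292 kPa
Final effective stress: σ'_f = 37.847 + 67.292 = 105.14 kPa.
σ'_f = 105.14 > σ'_p = 51.7 kPa, so the stress path crosses the preconsolidation pressure — recompression up to σ'_p, then virgin compression beyond:
S_c = H/(1+e₀)·[C_r·log₁₀(σ'_p/σ'_0) + C_c·log₁₀(σ'_f/σ'_p)]
    = 6.8/2.09 × [0.064×log₁₀(51.7/37.847) + 0.19×log₁₀(105.14/51.7)]
    = 3.2536 × [0.0086694 + 0.058573] = 0.2188 m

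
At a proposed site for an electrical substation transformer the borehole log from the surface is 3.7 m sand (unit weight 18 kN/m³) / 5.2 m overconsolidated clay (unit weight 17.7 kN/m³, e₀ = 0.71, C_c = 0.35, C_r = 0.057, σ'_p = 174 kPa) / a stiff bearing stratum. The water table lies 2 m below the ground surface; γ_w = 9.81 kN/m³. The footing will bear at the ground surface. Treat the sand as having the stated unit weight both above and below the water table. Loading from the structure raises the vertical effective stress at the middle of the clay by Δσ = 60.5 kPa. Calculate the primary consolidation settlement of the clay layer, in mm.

S_c ≈ 46.7 mm

Mid-depth of clay below the ground surface: z = 3.7 + 5.2/2 = 6.3 m.
Total vertical stress at mid-clay: σ_v = 18×3.7 + 17.7×2.6 = 112.62 kPa.
Pore pressure: u = 9.81×(6.3 − 2) = 42.183 kPa.
Initial effective stress: σ'_0 = σ_v − u = 112.62 − 42.183 = 70.437 kPa.
Final effective stress: σ'_f = 70.437 + 60.5 = 130.94 kPa.
σ'_f = 130.94 ≤ σ'_p = 174 kPa, so the clay remains overconsolidated and only the recompression index applies:
S_c = C_r·H/(1+e₀)·log₁₀(σ'_f/σ'_0) = 0.057×5.2/1.71×log₁₀(130.94/70.437)
    = 0.17333 × 0.26927 = 0.04667 m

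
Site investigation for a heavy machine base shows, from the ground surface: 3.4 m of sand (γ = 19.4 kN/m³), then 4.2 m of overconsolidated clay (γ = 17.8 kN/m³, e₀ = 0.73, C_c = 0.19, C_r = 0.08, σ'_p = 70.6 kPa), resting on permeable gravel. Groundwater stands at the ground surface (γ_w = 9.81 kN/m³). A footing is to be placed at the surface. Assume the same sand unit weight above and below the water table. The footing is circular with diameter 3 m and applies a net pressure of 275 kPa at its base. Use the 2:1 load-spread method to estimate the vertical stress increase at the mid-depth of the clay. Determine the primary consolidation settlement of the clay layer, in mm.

S_c ≈ 64.1 mm

Mid-depth of clay below the ground surface: z = 3.4 + 4.2/2 = 5.5 m.
Total vertical stress at mid-clay: σ_v = 19.4×3.4 + 17.8×2.1 = 103.34 kPa.
Pore pressure: u = 9.81×(5.5 − 0) = 53.955 kPa.
Initial effective stress: σ'_0 = σ_v − u = 103.34 − 53.955 = 49.385 kPa.
Stress increase at mid-clay by the 2:1 spreading method:
Δσ ≈ qD²/(D+z)² = 275×3²/(3+5.5)² = 34.256 kPa
Final effective stress: σ'_f = 49.385 + 34.256 = 83.641 kPa.
σ'_f = 83.641 > σ'_p = 70.6 kPa, so the stress path crosses the preconsolidation pressure — recompression up to σ'_p, then virgin compression beyond:
S_c = H/(1+e₀)·[C_r·log₁₀(σ'_p/σ'_0) + C_c·log₁₀(σ'_f/σ'_p)]
    = 4.2/1.73 × [0.08×log₁₀(70.6/49.385) + 0.19×log₁₀(83.641/70.6)]
    = 2.4277 × [0.012417 + 0.013987] = 0.0641 m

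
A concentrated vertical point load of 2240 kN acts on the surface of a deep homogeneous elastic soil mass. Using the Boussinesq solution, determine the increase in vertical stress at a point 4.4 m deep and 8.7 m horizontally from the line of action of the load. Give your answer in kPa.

Δσ_z ≈ 1.03 kPa

Boussinesq vertical stress below a point load on an elastic half-space:
Δσ_z = 3P/(2πz²) · [1 + (r/z)²]^(−5/2)
r/z = 8.7/4.4 = 1.9773; [1+(r/z)²]^(−5/2) = 0.018723.
Δσ_z = 3×2240/(2π×4.4²) × 0.018723 = 55.244 × 0.018723 = 1.034 kPa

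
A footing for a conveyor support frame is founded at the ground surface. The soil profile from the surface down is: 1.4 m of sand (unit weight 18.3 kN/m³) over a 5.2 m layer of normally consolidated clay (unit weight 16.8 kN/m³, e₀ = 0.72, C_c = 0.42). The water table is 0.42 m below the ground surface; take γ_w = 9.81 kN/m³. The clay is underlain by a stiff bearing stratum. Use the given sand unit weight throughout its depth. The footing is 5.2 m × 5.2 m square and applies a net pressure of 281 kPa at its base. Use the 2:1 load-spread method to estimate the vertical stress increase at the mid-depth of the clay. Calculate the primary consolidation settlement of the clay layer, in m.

Mid-depth of clay below the ground surface: z = 1.4 + 5.2/2 = 4 m.
Total vertical stress at mid-clay: σ_v = 18.3×1.4 + 16.8×2.6 = 69.3 kPa.
Pore pressure: u = 9.81×(4 − 0.42) = 35.12 kPa.
Initial effective stress: σ'_0 = σ_v − u = 69.3 − 35.12 = 34.18 kPa.
Stress increase at mid-clay by the 2:1 spreading method:
Δσ = qBL/((B+z)(L+z)) = 281×5.2×5.2/((5.2+4)(5.2+4)) = 89.771 kPa
Final effective stress: σ'_f = σ'_0 + Δσ = 34.18 + 89.771 = 123.95 kPa.
Normally consolidated clay, so the full stress increment lies on the virgin compression line:
S_c = C_c·H/(1+e₀)·log₁₀(σ'_f/σ'_0) = 0.42×5.2/(1+0.72)×log₁₀(123.95/34.18)
    = 1.2698 × 0.55947 = 0.7104 m

S_c ≈ 0.71 m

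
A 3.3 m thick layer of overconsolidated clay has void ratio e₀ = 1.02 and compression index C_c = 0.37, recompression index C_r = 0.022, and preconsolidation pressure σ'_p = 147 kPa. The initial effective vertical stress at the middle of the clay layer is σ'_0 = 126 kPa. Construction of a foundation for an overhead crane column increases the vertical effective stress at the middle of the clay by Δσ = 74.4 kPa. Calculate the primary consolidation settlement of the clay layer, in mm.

S_c ≈ 83.8 mm

Final effective stress: σ'_f = 126 + 74.4 = 200.4 kPa.
σ'_f = 200.4 > σ'_p = 147 kPa, so the stress path crosses the preconsolidation pressure — recompression up to σ'_p, then virgin compression beyond:
S_c = H/(1+e₀)·[C_r·log₁₀(σ'_p/σ'_0) + C_c·log₁₀(σ'_f/σ'_p)]
    = 3.3/2.02 × [0.022×log₁₀(147/126) + 0.37×log₁₀(200.4/147)]
    = 1.6337 × [0.0014728 + 0.049795] = 0.08376 m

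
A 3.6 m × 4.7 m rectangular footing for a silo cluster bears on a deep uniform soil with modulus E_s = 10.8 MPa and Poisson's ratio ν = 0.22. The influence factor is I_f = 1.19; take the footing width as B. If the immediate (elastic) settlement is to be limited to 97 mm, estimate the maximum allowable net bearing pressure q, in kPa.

E_s = 10.8 MPa = 10800 kPa.
S_e = q·B·(1−ν²)/E_s · I_f  ⇒  q = S_e·E_s / (B·(1−ν²)·I_f).
q = 0.097 × 10800 / (3.6 × 0.9516 × 1.19) = 257 kPa

q ≈ 257 kPa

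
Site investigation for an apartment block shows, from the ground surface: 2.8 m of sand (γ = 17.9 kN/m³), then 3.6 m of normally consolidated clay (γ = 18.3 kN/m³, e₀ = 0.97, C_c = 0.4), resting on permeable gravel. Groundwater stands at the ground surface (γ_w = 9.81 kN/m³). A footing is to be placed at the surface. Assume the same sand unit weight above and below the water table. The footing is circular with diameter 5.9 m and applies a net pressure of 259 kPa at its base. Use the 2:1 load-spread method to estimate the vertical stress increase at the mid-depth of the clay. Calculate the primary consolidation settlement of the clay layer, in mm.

Mid-depth of clay below the ground surface: z = 2.8 + 3.6/2 = 4.6 m.
Total vertical stress at mid-clay: σ_v = 17.9×2.8 + 18.3×1.8 = 83.06 kPa.
Pore pressure: u = 9.81×(4.6 − 0) = 45.126 kPa.
Initial effective stress: σ'_0 = σ_v − u = 83.06 − 45.126 = 37.934 kPa.
Stress increase at mid-clay by the 2:1 spreading method:
Δσ ≈ qD²/(D+z)² = 259×5.9²/(5.9+4.6)² = 81.776 kPa
Final effective stress: σ'_f = σ'_0 + Δσ = 37.934 + 81.776 = 119.71 kPa.
Normally consolidated clay, so the full stress increment lies on the virgin compression line:
S_c = C_c·H/(1+e₀)·log₁₀(σ'_f/σ'_0) = 0.4×3.6/(1+0.97)×log₁₀(119.71/37.934)
    = 0.73096 × 0.4991 = 0.3648 m

S_c ≈ 365 mm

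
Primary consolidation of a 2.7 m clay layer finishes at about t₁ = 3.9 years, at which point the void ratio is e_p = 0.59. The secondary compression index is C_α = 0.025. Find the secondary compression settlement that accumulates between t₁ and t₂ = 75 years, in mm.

Secondary compression: S_s = C_α·H/(1+e_p)·log₁₀(t₂/t₁)
S_s = 0.025×2.7/(1+0.59)×log₁₀(75/3.9)
    = 0.04245 × 1.284 = 0.05451 m

S_s ≈ 54.5 mm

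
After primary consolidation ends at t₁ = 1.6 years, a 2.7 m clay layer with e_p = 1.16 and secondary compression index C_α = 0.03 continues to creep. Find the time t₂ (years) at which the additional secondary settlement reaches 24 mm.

t₂ ≈ 6.98 years

S_s = C_α·H/(1+e_p)·log₁₀(t₂/t₁) ⇒ log₁₀(t₂/t₁) = S_s·(1+e_p)/(C_α·H).
log₁₀(t₂/t₁) = 0.024 × (1+1.16) / (0.03×2.7) = 0.64
t₂ = t₁ × 10^0.64 = 1.6 × 4.365 = 6.984 years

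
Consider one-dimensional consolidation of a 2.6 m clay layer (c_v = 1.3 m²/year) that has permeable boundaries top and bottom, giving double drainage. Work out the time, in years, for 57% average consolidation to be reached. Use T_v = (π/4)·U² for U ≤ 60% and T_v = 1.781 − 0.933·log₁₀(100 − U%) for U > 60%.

Drainage path length: H_d = H/2 = 1.3 m (double drainage).
U ≤ 60%: T_v = (π/4)·U² = (π/4)×0.57² = 0.25518.
t = T_v·H_d²/c_v = 0.25518×1.3²/1.3 = 0.3317 years.

t ≈ 0.332 years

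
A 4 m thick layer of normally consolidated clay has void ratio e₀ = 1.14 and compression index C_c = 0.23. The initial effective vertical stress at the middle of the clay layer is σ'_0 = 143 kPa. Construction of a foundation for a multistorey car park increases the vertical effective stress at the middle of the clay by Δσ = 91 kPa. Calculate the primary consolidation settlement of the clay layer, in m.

S_c ≈ 0.0919 m

Final effective stress: σ'_f = σ'_0 + Δσ = 143 + 91 = 234 kPa.
Normally consolidated clay, so the full stress increment lies on the virgin compression line:
S_c = C_c·H/(1+e₀)·log₁₀(σ'_f/σ'_0) = 0.23×4/(1+1.14)×log₁₀(234/143)
    = 0.42991 × 0.21388 = 0.09195 m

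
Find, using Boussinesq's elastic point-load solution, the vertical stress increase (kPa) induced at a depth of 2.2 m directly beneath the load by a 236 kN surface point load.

Δσ_z ≈ 23.3 kPa

Boussinesq vertical stress below a point load on an elastic half-space:
Δσ_z = 3P/(2πz²) · [1 + (r/z)²]^(−5/2)
r/z = 0/2.2 = 0; [1+(r/z)²]^(−5/2) = 1.
Δσ_z = 3×236/(2π×2.2²) × 1 = 23.281 × 1 = 23.28 kPa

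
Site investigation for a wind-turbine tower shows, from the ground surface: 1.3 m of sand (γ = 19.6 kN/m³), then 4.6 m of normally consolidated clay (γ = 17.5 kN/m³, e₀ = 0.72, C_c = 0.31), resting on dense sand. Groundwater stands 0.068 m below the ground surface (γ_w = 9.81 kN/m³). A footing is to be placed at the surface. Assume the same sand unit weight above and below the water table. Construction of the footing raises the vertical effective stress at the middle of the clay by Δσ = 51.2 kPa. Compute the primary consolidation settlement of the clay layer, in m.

Mid-depth of clay below the ground surface: z = 1.3 + 4.6/2 = 3.6 m.
Total vertical stress at mid-clay: σ_v = 19.6×1.3 + 17.5×2.3 = 65.73 kPa.
Pore pressure: u = 9.81×(3.6 − 0.068) = 34.649 kPa.
Initial effective stress: σ'_0 = σ_v − u = 65.73 − 34.649 = 31.081 kPa.
Final effective stress: σ'_f = σ'_0 + Δσ = 31.081 + 51.2 = 82.281 kPa.
Normally consolidated clay, so the full stress increment lies on the virgin compression line:
S_c = C_c·H/(1+e₀)·log₁₀(σ'_f/σ'_0) = 0.31×4.6/(1+0.72)×log₁₀(82.281/31.081)
    = 0.82907 × 0.4228 = 0.3505 m

S_c ≈ 0.351 m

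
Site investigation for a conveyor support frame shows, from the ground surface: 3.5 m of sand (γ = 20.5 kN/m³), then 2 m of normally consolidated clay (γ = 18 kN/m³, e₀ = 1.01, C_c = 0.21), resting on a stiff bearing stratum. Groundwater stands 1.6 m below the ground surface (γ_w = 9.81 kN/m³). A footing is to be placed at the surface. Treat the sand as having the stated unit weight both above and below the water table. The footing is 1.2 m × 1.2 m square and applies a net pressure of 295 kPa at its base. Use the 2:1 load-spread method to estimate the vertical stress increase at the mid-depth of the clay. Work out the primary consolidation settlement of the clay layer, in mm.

Mid-depth of clay below the ground surface: z = 3.5 + 2/2 = 4.5 m.
Total vertical stress at mid-clay: σ_v = 20.5×3.5 + 18×1 = 89.75 kPa.
Pore pressure: u = 9.81×(4.5 − 1.6) = 28.449 kPa.
Initial effective stress: σ'_0 = σ_v − u = 89.75 − 28.449 = 61.301 kPa.
Stress increase at mid-clay by the 2:1 spreading method:
Δσ = qBL/((B+z)(L+z)) = 295×1.2×1.2/((1.2+4.5)(1.2+4.5)) = 13.075 kPa
Final effective stress: σ'_f = σ'_0 + Δσ = 61.301 + 13.075 = 74.376 kPa.
Normally consolidated clay, so the full stress increment lies on the virgin compression line:
S_c = C_c·H/(1+e₀)·log₁₀(σ'_f/σ'_0) = 0.21×2/(1+1.01)×log₁₀(74.376/61.301)
    = 0.20896 × 0.083965 = 0.01755 m

S_c ≈ 17.5 mm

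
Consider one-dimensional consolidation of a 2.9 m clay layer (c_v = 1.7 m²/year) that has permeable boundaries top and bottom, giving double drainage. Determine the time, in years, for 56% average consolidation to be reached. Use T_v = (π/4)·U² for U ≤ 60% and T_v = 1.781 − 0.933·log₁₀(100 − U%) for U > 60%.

Drainage path length: H_d = H/2 = 1.45 m (double drainage).
U ≤ 60%: T_v = (π/4)·U² = (π/4)×0.56² = 0.2463.
t = T_v·H_d²/c_v = 0.2463×1.45²/1.7 = 0.3046 years.

t ≈ 0.305 years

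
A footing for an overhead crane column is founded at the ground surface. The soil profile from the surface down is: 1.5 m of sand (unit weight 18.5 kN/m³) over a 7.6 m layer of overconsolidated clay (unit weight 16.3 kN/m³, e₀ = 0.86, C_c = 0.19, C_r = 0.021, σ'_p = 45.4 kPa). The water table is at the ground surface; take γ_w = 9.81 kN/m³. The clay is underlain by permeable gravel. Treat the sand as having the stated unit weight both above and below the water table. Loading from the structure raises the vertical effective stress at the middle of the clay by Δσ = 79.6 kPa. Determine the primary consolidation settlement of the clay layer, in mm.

S_c ≈ 327 mm

Mid-depth of clay below the ground surface: z = 1.5 + 7.6/2 = 5.3 m.
Total vertical stress at mid-clay: σ_v = 18.5×1.5 + 16.3×3.8 = 89.69 kPa.
Pore pressure: u = 9.81×(5.3 − 0) = 51.993 kPa.
Initial effective stress: σ'_0 = σ_v − u = 89.69 − 51.993 = 37.697 kPa.
Final effective stress: σ'_f = 37.697 + 79.6 = 117.3 kPa.
σ'_f = 117.3 > σ'_p = 45.4 kPa, so the stress path crosses the preconsolidation pressure — recompression up to σ'_p, then virgin compression beyond:
S_c = H/(1+e₀)·[C_r·log₁₀(σ'_p/σ'_0) + C_c·log₁₀(σ'_f/σ'_p)]
    = 7.6/1.86 × [0.021×log₁₀(45.4/37.697) + 0.19×log₁₀(117.3/45.4)]
    = 4.086 × [0.0016957 + 0.078326] = 0.327 m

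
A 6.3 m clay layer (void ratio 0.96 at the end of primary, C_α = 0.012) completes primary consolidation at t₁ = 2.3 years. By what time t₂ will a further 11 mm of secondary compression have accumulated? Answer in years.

S_s = C_α·H/(1+e_p)·log₁₀(t₂/t₁) ⇒ log₁₀(t₂/t₁) = S_s·(1+e_p)/(C_α·H).
log₁₀(t₂/t₁) = 0.011 × (1+0.96) / (0.012×6.3) = 0.2852
t₂ = t₁ × 10^0.2852 = 2.3 × 1.928 = 4.435 years

t₂ ≈ 4.44 years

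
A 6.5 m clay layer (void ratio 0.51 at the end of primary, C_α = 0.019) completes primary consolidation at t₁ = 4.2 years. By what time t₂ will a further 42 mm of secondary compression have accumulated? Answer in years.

t₂ ≈ 13.7 years

S_s = C_α·H/(1+e_p)·log₁₀(t₂/t₁) ⇒ log₁₀(t₂/t₁) = S_s·(1+e_p)/(C_α·H).
log₁₀(t₂/t₁) = 0.042 × (1+0.51) / (0.019×6.5) = 0.5135
t₂ = t₁ × 10^0.5135 = 4.2 × 3.262 = 13.7 years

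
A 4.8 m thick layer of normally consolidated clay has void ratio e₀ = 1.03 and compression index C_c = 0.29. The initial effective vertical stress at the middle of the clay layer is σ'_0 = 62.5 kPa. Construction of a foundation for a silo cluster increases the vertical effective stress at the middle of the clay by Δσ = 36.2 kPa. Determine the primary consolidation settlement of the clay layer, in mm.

S_c ≈ 136 mm

Final effective stress: σ'_f = σ'_0 + Δσ = 62.5 + 36.2 = 98.7 kPa.
Normally consolidated clay, so the full stress increment lies on the virgin compression line:
S_c = C_c·H/(1+e₀)·log₁₀(σ'_f/σ'_0) = 0.29×4.8/(1+1.03)×log₁₀(98.7/62.5)
    = 0.68571 × 0.19844 = 0.1361 m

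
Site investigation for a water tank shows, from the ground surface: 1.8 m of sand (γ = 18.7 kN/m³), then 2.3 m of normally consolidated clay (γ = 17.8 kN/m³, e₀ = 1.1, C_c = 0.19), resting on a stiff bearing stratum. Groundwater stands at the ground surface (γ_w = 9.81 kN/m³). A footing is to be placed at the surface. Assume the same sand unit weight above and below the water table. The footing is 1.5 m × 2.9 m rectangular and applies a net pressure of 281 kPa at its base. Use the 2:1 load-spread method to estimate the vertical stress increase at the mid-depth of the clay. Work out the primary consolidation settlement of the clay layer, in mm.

S_c ≈ 95.1 mm

Mid-depth of clay below the ground surface: z = 1.8 + 2.3/2 = 2.95 m.
Total vertical stress at mid-clay: σ_v = 18.7×1.8 + 17.8×1.15 = 54.13 kPa.
Pore pressure: u = 9.81×(2.95 − 0) = 28.94 kPa.
Initial effective stress: σ'_0 = σ_v − u = 54.13 − 28.94 = 25.19 kPa.
Stress increase at mid-clay by the 2:1 spreading method:
Δσ = qBL/((B+z)(L+z)) = 281×1.5×2.9/((1.5+2.95)(2.9+2.95)) = 46.955 kPa
Final effective stress: σ'_f = σ'_0 + Δσ = 25.19 + 46.955 = 72.145 kPa.
Normally consolidated clay, so the full stress increment lies on the virgin compression line:
S_c = C_c·H/(1+e₀)·log₁₀(σ'_f/σ'_0) = 0.19×2.3/(1+1.1)×log₁₀(72.145/25.19)
    = 0.2081 × 0.45698 = 0.0951 m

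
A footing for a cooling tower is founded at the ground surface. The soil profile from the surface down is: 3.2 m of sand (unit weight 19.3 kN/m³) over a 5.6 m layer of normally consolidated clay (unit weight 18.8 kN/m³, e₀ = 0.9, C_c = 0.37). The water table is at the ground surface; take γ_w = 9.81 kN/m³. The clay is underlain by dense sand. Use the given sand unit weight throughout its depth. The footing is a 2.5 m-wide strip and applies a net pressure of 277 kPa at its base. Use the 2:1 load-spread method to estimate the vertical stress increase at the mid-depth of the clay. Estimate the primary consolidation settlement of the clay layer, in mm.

S_c ≈ 428 mm

Mid-depth of clay below the ground surface: z = 3.2 + 5.6/2 = 6 m.
Total vertical stress at mid-clay: σ_v = 19.3×3.2 + 18.8×2.8 = 114.4 kPa.
Pore pressure: u = 9.81×(6 − 0) = 58.86 kPa.
Initial effective stress: σ'_0 = σ_v − u = 114.4 − 58.86 = 55.54 kPa.
Stress increase at mid-clay by the 2:1 spreading method:
Δσ = qB/(B+z) = 277×2.5/(2.5+6) = 81.471 kPa
Final effective stress: σ'_f = σ'_0 + Δσ = 55.54 + 81.471 = 137.01 kPa.
Normally consolidated clay, so the full stress increment lies on the virgin compression line:
S_c = C_c·H/(1+e₀)·log₁₀(σ'_f/σ'_0) = 0.37×5.6/(1+0.9)×log₁₀(137.01/55.54)
    = 1.0905 × 0.39215 = 0.4276 m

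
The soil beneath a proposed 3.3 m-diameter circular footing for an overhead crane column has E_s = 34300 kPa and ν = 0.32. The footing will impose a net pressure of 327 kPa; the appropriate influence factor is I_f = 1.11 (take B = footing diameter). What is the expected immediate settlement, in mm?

S_e ≈ 31.3 mm

Immediate (elastic) settlement: S_e = q·B·(1−ν²)/E_s · I_f.
S_e = 327 × 3.3 × (1 − 0.32²) / 34300 × 1.11
    = 327 × 3.3 × 0.8976 / 34300 × 1.11
    = 0.03135 m = 31.35 mm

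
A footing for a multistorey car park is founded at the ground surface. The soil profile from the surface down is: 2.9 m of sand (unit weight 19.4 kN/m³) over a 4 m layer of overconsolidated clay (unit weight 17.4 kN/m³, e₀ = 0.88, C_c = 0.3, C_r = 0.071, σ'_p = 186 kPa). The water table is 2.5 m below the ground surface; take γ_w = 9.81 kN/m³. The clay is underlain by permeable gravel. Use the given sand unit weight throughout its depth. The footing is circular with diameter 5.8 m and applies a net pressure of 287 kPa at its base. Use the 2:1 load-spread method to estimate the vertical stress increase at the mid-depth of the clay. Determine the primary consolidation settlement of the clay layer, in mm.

S_c ≈ 53.2 mm

Mid-depth of clay below the ground surface: z = 2.9 + 4/2 = 4.9 m.
Total vertical stress at mid-clay: σ_v = 19.4×2.9 + 17.4×2 = 91.06 kPa.
Pore pressure: u = 9.81×(4.9 − 2.5) = 23.544 kPa.
Initial effective stress: σ'_0 = σ_v − u = 91.06 − 23.544 = 67.516 kPa.
Stress increase at mid-clay by the 2:1 spreading method:
Δσ ≈ qD²/(D+z)² = 287×5.8²/(5.8+4.9)² = 84.328 kPa
Final effective stress: σ'_f = 67.516 + 84.328 = 151.84 kPa.
σ'_f = 151.84 ≤ σ'_p = 186 kPa, so the clay remains overconsolidated and only the recompression index applies:
S_c = C_r·H/(1+e₀)·log₁₀(σ'_f/σ'_0) = 0.071×4/1.88×log₁₀(151.84/67.516)
    = 0.15107 × 0.35198 = 0.05317 m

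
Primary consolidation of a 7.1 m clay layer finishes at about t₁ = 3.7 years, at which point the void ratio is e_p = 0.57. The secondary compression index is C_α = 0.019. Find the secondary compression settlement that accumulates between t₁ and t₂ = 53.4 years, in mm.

S_s ≈ 99.6 mm

Secondary compression: S_s = C_α·H/(1+e_p)·log₁₀(t₂/t₁)
S_s = 0.019×7.1/(1+0.57)×log₁₀(53.4/3.7)
    = 0.08592 × 1.159 = 0.09961 m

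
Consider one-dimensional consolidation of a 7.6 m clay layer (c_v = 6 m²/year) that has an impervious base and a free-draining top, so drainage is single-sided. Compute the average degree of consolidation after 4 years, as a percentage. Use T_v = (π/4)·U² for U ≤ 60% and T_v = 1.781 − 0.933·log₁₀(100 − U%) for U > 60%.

Drainage path length: H_d = H = 7.6 m (single drainage).
T_v = c_v·t/H_d² = 6×4/7.6² = 0.41551.
T_v = 0.41551 corresponds to the U > 60% branch:
U = 1 − 10^((1.781 − T_v)/0.933)/100 = 0.7092

U ≈ 70.9 %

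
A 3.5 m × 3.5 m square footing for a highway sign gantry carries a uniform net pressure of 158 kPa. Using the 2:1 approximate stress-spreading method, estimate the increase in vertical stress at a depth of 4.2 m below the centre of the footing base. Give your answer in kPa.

By the 2:1 method the load spreads at 1 horizontal : 2 vertical, so at depth z the loaded area has grown by z in each plan dimension:
Δσ = qBL/((B+z)(L+z)) = 158×3.5×3.5/((3.5+4.2)(3.5+4.2)) = 32.645 kPa

Δσ_z ≈ 32.6 kPa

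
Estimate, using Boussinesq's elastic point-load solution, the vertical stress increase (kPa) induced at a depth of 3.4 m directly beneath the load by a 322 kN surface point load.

Boussinesq vertical stress below a point load on an elastic half-space:
Δσ_z = 3P/(2πz²) · [1 + (r/z)²]^(−5/2)
r/z = 0/3.4 = 0; [1+(r/z)²]^(−5/2) = 1.
Δσ_z = 3×322/(2π×3.4²) × 1 = 13.3 × 1 = 13.3 kPa

Δσ_z ≈ 13.3 kPa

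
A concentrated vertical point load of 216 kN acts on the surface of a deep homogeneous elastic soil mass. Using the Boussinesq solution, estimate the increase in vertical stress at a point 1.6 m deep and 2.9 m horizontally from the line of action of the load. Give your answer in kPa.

Δσ_z ≈ 1.06 kPa

Boussinesq vertical stress below a point load on an elastic half-space:
Δσ_z = 3P/(2πz²) · [1 + (r/z)²]^(−5/2)
r/z = 2.9/1.6 = 1.8125; [1+(r/z)²]^(−5/2) = 0.026308.
Δσ_z = 3×216/(2π×1.6²) × 0.026308 = 40.286 × 0.026308 = 1.06 kPa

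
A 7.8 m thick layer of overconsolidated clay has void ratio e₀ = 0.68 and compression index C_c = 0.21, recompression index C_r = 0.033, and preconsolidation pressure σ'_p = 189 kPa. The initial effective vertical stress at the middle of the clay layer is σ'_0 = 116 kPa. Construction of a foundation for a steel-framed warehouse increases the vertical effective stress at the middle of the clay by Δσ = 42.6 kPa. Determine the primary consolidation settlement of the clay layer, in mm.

S_c ≈ 20.8 mm

Final effective stress: σ'_f = 116 + 42.6 = 158.6 kPa.
σ'_f = 158.6 ≤ σ'_p = 189 kPa, so the clay remains overconsolidated and only the recompression index applies:
S_c = C_r·H/(1+e₀)·log₁₀(σ'_f/σ'_0) = 0.033×7.8/1.68×log₁₀(158.6/116)
    = 0.15322 × 0.13585 = 0.02081 m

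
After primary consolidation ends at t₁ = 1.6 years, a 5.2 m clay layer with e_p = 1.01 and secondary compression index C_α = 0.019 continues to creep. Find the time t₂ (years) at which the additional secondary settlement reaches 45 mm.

S_s = C_α·H/(1+e_p)·log₁₀(t₂/t₁) ⇒ log₁₀(t₂/t₁) = S_s·(1+e_p)/(C_α·H).
log₁₀(t₂/t₁) = 0.045 × (1+1.01) / (0.019×5.2) = 0.9155
t₂ = t₁ × 10^0.9155 = 1.6 × 8.232 = 13.17 years

t₂ ≈ 13.2 years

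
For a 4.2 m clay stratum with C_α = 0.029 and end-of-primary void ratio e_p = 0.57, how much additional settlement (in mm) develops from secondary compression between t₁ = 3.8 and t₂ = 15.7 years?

S_s ≈ 47.8 mm

Secondary compression: S_s = C_α·H/(1+e_p)·log₁₀(t₂/t₁)
S_s = 0.029×4.2/(1+0.57)×log₁₀(15.7/3.8)
    = 0.07758 × 0.6161 = 0.0478 m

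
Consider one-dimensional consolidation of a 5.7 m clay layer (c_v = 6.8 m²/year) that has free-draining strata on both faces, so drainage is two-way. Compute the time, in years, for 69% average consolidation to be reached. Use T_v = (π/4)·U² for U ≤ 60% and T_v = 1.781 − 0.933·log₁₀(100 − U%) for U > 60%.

t ≈ 0.465 years

Drainage path length: H_d = H/2 = 2.85 m (double drainage).
U > 60%: T_v = 1.781 − 0.933·log₁₀(100 − 69) = 0.38956.
t = T_v·H_d²/c_v = 0.38956×2.85²/6.8 = 0.4653 years.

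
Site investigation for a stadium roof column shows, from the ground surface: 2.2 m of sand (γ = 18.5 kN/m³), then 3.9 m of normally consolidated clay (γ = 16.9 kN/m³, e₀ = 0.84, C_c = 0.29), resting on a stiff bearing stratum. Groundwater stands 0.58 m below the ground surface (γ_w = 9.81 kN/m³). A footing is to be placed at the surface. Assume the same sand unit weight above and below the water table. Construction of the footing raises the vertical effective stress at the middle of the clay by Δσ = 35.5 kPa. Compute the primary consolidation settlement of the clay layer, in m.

S_c ≈ 0.174 m

Mid-depth of clay below the ground surface: z = 2.2 + 3.9/2 = 4.15 m.
Total vertical stress at mid-clay: σ_v = 18.5×2.2 + 16.9×1.95 = 73.655 kPa.
Pore pressure: u = 9.81×(4.15 − 0.58) = 35.022 kPa.
Initial effective stress: σ'_0 = σ_v − u = 73.655 − 35.022 = 38.633 kPa.
Final effective stress: σ'_f = σ'_0 + Δσ = 38.633 + 35.5 = 74.133 kPa.
Normally consolidated clay, so the full stress increment lies on the virgin compression line:
S_c = C_c·H/(1+e₀)·log₁₀(σ'_f/σ'_0) = 0.29×3.9/(1+0.84)×log₁₀(74.133/38.633)
    = 0.61467 × 0.28305 = 0.174 m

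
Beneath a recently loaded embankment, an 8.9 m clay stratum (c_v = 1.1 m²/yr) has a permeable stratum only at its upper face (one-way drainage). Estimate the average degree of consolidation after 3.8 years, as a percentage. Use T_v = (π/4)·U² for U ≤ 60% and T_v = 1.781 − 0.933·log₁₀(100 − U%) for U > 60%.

Drainage path length: H_d = H = 8.9 m (single drainage).
T_v = c_v·t/H_d² = 1.1×3.8/8.9² = 0.052771.
T_v = 0.052771 corresponds to the U ≤ 60% branch:
U = √(4T_v/π) = 0.2592

U ≈ 25.9 %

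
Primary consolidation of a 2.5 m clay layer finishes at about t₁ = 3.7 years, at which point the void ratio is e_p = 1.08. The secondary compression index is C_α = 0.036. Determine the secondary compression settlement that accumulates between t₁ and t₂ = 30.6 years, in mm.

Secondary compression: S_s = C_α·H/(1+e_p)·log₁₀(t₂/t₁)
S_s = 0.036×2.5/(1+1.08)×log₁₀(30.6/3.7)
    = 0.04327 × 0.9175 = 0.0397 m

S_s ≈ 39.7 mm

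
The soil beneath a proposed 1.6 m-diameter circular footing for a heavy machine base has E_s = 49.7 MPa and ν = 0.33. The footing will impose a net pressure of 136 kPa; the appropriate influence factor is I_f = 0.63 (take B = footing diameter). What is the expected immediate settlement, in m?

Immediate (elastic) settlement: S_e = q·B·(1−ν²)/E_s · I_f.
E_s = 49.7 MPa = 49700 kPa.
S_e = 136 × 1.6 × (1 − 0.33²) / 49700 × 0.63
    = 136 × 1.6 × 0.8911 / 49700 × 0.63
    = 0.002458 m

S_e ≈ 0.00246 m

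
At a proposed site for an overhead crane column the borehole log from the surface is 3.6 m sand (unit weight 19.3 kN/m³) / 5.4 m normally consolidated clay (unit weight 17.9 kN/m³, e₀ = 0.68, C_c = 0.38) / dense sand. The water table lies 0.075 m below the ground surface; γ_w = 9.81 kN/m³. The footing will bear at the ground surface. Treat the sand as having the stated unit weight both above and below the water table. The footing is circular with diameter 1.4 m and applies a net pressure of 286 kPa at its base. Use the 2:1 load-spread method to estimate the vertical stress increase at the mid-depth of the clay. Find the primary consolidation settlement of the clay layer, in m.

S_c ≈ 0.0818 m

Mid-depth of clay below the ground surface: z = 3.6 + 5.4/2 = 6.3 m.
Total vertical stress at mid-clay: σ_v = 19.3×3.6 + 17.9×2.7 = 117.81 kPa.
Pore pressure: u = 9.81×(6.3 − 0.075) = 61.067 kPa.
Initial effective stress: σ'_0 = σ_v − u = 117.81 − 61.067 = 56.743 kPa.
Stress increase at mid-clay by the 2:1 spreading method:
Δσ ≈ qD²/(D+z)² = 286×1.4²/(1.4+6.3)² = 9.4545 kPa
Final effective stress: σ'_f = σ'_0 + Δσ = 56.743 + 9.4545 = 66.198 kPa.
Normally consolidated clay, so the full stress increment lies on the virgin compression line:
S_c = C_c·H/(1+e₀)·log₁₀(σ'_f/σ'_0) = 0.38×5.4/(1+0.68)×log₁₀(66.198/56.743)
    = 1.2214 × 0.066933 = 0.08175 m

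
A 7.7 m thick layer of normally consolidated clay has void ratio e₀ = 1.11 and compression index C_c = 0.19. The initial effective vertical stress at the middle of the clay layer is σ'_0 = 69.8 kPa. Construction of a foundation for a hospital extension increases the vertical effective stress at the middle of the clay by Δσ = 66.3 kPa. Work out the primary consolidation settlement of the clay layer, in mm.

Final effective stress: σ'_f = σ'_0 + Δσ = 69.8 + 66.3 = 136.1 kPa.
Normally consolidated clay, so the full stress increment lies on the virgin compression line:
S_c = C_c·H/(1+e₀)·log₁₀(σ'_f/σ'_0) = 0.19×7.7/(1+1.11)×log₁₀(136.1/69.8)
    = 0.69336 × 0.29 = 0.2011 m

S_c ≈ 201 mm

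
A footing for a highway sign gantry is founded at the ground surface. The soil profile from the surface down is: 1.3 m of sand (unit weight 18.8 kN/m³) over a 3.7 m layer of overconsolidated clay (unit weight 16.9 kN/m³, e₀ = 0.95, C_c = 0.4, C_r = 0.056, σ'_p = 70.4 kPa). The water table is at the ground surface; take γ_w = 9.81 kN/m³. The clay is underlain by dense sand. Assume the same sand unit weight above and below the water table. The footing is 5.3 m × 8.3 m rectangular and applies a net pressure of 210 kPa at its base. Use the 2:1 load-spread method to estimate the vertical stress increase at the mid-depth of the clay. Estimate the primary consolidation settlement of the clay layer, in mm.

S_c ≈ 225 mm

Mid-depth of clay below the ground surface: z = 1.3 + 3.7/2 = 3.15 m.
Total vertical stress at mid-clay: σ_v = 18.8×1.3 + 16.9×1.85 = 55.705 kPa.
Pore pressure: u = 9.81×(3.15 − 0) = 30.902 kPa.
Initial effective stress: σ'_0 = σ_v − u = 55.705 − 30.902 = 24.803 kPa.
Stress increase at mid-clay by the 2:1 spreading method:
Δσ = qBL/((B+z)(L+z)) = 210×5.3×8.3/((5.3+3.15)(8.3+3.15)) = 95.48 kPa
Final effective stress: σ'_f = 24.803 + 95.48 = 120.28 kPa.
σ'_f = 120.28 > σ'_p = 70.4 kPa, so the stress path crosses the preconsolidation pressure — recompression up to σ'_p, then virgin compression beyond:
S_c = H/(1+e₀)·[C_r·log₁₀(σ'_p/σ'_0) + C_c·log₁₀(σ'_f/σ'_p)]
    = 3.7/1.95 × [0.056×log₁₀(70.4/24.803) + 0.4×log₁₀(120.28/70.4)]
    = 1.8974 × [0.025372 + 0.093048] = 0.2247 m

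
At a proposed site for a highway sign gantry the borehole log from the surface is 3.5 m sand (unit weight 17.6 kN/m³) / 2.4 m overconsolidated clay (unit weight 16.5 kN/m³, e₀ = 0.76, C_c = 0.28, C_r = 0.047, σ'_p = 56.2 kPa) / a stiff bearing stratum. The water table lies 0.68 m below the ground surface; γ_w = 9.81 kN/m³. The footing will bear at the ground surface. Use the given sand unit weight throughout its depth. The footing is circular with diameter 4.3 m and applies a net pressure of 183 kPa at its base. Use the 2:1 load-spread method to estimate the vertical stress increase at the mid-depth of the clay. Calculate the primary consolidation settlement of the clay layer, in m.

S_c ≈ 0.0743 m

Mid-depth of clay below the ground surface: z = 3.5 + 2.4/2 = 4.7 m.
Total vertical stress at mid-clay: σ_v = 17.6×3.5 + 16.5×1.2 = 81.4 kPa.
Pore pressure: u = 9.81×(4.7 − 0.68) = 39.436 kPa.
Initial effective stress: σ'_0 = σ_v − u = 81.4 − 39.436 = 41.964 kPa.
Stress increase at mid-clay by the 2:1 spreading method:
Δσ ≈ qD²/(D+z)² = 183×4.3²/(4.3+4.7)² = 41.774 kPa
Final effective stress: σ'_f = 41.964 + 41.774 = 83.738 kPa.
σ'_f = 83.738 > σ'_p = 56.2 kPa, so the stress path crosses the preconsolidation pressure — recompression up to σ'_p, then virgin compression beyond:
S_c = H/(1+e₀)·[C_r·log₁₀(σ'_p/σ'_0) + C_c·log₁₀(σ'_f/σ'_p)]
    = 2.4/1.76 × [0.047×log₁₀(56.2/41.964) + 0.28×log₁₀(83.738/56.2)]
    = 1.3636 × [0.0059624 + 0.048492] = 0.07425 m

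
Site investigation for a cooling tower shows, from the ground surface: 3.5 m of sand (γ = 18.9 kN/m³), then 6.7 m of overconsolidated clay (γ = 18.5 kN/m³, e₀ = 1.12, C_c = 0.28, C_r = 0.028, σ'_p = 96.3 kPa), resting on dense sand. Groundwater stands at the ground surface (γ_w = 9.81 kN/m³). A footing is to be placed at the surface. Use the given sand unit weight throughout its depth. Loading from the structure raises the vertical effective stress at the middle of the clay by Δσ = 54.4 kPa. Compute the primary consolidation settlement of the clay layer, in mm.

S_c ≈ 86.9 mm

Mid-depth of clay below the ground surface: z = 3.5 + 6.7/2 = 6.85 m.
Total vertical stress at mid-clay: σ_v = 18.9×3.5 + 18.5×3.35 = 128.12 kPa.
Pore pressure: u = 9.81×(6.85 − 0) = 67.198 kPa.
Initial effective stress: σ'_0 = σ_v − u = 128.12 − 67.198 = 60.922 kPa.
Final effective stress: σ'_f = 60.922 + 54.4 = 115.32 kPa.
σ'_f = 115.32 > σ'_p = 96.3 kPa, so the stress path crosses the preconsolidation pressure — recompression up to σ'_p, then virgin compression beyond:
S_c = H/(1+e₀)·[C_r·log₁₀(σ'_p/σ'_0) + C_c·log₁₀(σ'_f/σ'_p)]
    = 6.7/2.12 × [0.028×log₁₀(96.3/60.922) + 0.28×log₁₀(115.32/96.3)]
    = 3.1604 × [0.0055679 + 0.021918] = 0.08687 m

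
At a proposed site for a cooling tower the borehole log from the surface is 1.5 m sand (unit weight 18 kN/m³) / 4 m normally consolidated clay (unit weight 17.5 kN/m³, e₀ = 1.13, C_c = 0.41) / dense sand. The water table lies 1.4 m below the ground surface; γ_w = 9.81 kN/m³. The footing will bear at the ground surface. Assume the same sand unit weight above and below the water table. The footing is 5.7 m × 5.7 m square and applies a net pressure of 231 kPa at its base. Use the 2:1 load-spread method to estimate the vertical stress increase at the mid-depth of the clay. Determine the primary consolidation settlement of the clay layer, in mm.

S_c ≈ 383 mm

Mid-depth of clay below the ground surface: z = 1.5 + 4/2 = 3.5 m.
Total vertical stress at mid-clay: σ_v = 18×1.5 + 17.5×2 = 62 kPa.
Pore pressure: u = 9.81×(3.5 − 1.4) = 20.601 kPa.
Initial effective stress: σ'_0 = σ_v − u = 62 − 20.601 = 41.399 kPa.
Stress increase at mid-clay by the 2:1 spreading method:
Δσ = qBL/((B+z)(L+z)) = 231×5.7×5.7/((5.7+3.5)(5.7+3.5)) = 88.672 kPa
Final effective stress: σ'_f = σ'_0 + Δσ = 41.399 + 88.672 = 130.07 kPa.
Normally consolidated clay, so the full stress increment lies on the virgin compression line:
S_c = C_c·H/(1+e₀)·log₁₀(σ'_f/σ'_0) = 0.41×4/(1+1.13)×log₁₀(130.07/41.399)
    = 0.76995 × 0.49719 = 0.3828 m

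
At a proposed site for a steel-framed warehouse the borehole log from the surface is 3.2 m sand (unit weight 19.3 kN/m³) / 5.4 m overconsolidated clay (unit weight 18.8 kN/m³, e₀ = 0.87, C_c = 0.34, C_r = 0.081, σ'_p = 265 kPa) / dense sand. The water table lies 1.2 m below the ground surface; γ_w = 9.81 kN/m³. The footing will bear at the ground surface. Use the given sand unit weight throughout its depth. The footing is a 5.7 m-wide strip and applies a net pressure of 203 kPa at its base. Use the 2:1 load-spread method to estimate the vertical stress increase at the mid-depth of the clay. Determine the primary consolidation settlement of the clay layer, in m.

Mid-depth of clay below the ground surface: z = 3.2 + 5.4/2 = 5.9 m.
Total vertical stress at mid-clay: σ_v = 19.3×3.2 + 18.8×2.7 = 112.52 kPa.
Pore pressure: u = 9.81×(5.9 − 1.2) = 46.107 kPa.
Initial effective stress: σ'_0 = σ_v − u = 112.52 − 46.107 = 66.413 kPa.
Stress increase at mid-clay by the 2:1 spreading method:
Δσ = qB/(B+z) = 203×5.7/(5.7+5.9) = 99.75 kPa
Final effective stress: σ'_f = 66.413 + 99.75 = 166.16 kPa.
σ'_f = 166.16 ≤ σ'_p = 265 kPa, so the clay remains overconsolidated and only the recompression index applies:
S_c = C_r·H/(1+e₀)·log₁₀(σ'_f/σ'_0) = 0.081×5.4/1.87×log₁₀(166.16/66.413)
    = 0.2339 × 0.39827 = 0.09316 m

S_c ≈ 0.0932 m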